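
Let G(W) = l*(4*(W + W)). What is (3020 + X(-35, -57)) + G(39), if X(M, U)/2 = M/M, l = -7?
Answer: 838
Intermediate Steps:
G(W) = -56*W (G(W) = -28*(W + W) = -28*2*W = -56*W)
X(M, U) = 2 (X(M, U) = 2*(M/M) = 2*1 = 2)
(3020 + X(-35, -57)) + G(39) = (3020 + 2) - 56*39 = 3022 - 2184 = 838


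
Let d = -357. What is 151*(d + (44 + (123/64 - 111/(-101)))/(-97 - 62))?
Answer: -55450216225/1027776 ≈ -53952.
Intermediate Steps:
151*(d + (44 + (123/64 - 111/(-101)))/(-97 - 62)) = 151*(-357 + (44 + (123/64 - 111/(-101)))/(-97 - 62)) = 151*(-357 + (44 + (123*(1/64) - 111*(-1/101)))/(-159)) = 151*(-357 + (44 + (123/64 + 111/101))*(-1/159)) = 151*(-357 + (44 + 19527/6464)*(-1/159)) = 151*(-357 + (303943/6464)*(-1/159)) = 151*(-357 - 303943/1027776) = 151*(-367219975/1027776) = -55450216225/1027776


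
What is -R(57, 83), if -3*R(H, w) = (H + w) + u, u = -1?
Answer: 139/3 ≈ 46.333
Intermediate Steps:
R(H, w) = ⅓ - H/3 - w/3 (R(H, w) = -((H + w) - 1)/3 = -(-1 + H + w)/3 = ⅓ - H/3 - w/3)
-R(57, 83) = -(⅓ - ⅓*57 - ⅓*83) = -(⅓ - 19 - 83/3) = -1*(-139/3) = 139/3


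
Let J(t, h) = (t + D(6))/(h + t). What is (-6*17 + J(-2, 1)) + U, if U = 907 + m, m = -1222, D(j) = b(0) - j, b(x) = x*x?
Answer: -409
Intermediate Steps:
b(x) = x²
D(j) = -j (D(j) = 0² - j = 0 - j = -j)
J(t, h) = (-6 + t)/(h + t) (J(t, h) = (t - 1*6)/(h + t) = (t - 6)/(h + t) = (-6 + t)/(h + t))
U = -315 (U = 907 - 1222 = -315)
(-6*17 + J(-2, 1)) + U = (-6*17 + (-6 - 2)/(1 - 2)) - 315 = (-102 - 8/(-1)) - 315 = (-102 - 1*(-8)) - 315 = (-102 + 8) - 315 = -94 - 315 = -409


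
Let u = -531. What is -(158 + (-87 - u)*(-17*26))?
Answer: 196090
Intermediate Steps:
-(158 + (-87 - u)*(-17*26)) = -(158 + (-87 - 1*(-531))*(-17*26)) = -(158 + (-87 + 531)*(-442)) = -(158 + 444*(-442)) = -(158 - 196248) = -1*(-196090) = 196090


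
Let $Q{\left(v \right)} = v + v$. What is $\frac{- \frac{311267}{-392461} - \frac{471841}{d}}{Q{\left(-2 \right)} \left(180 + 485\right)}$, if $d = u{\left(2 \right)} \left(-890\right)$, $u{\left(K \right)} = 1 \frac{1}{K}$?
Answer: $- \frac{6618489447}{16591288775} \approx -0.39891$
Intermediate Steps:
$u{\left(K \right)} = \frac{1}{K}$
$d = -445$ ($d = \frac{1}{2} \left(-890\right) = -445$)
$Q{\left(v \right)} = 2 v$
$\frac{- \frac{311267}{-392461} - \frac{471841}{d}}{Q{\left(-2 \right)} \left(180 + 485\right)} = \frac{- \frac{311267}{-392461} - \frac{471841}{-445}}{2 \left(-2\right) \left(180 + 485\right)} = \frac{\left(-311267\right) \left(- \frac{1}{392461}\right) - - \frac{471841}{445}}{\left(-4\right) 665} = \frac{\frac{311267}{392461} + \frac{471841}{445}}{-2660} = \frac{185317704516}{174645145} \left(- \frac{1}{2660}\right) = - \frac{6618489447}{16591288775}$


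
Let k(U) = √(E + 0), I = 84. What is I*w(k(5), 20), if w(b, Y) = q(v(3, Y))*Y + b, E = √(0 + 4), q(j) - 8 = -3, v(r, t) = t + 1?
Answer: 8400 + 84*√2 ≈ 8518.8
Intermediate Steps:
v(r, t) = 1 + t
q(j) = 5 (q(j) = 8 - 3 = 5)
E = 2 (E = √4 = 2)
k(U) = √2 (k(U) = √(2 + 0) = √2)
w(b, Y) = b + 5*Y (w(b, Y) = 5*Y + b = b + 5*Y)
I*w(k(5), 20) = 84*(√2 + 5*20) = 84*(√2 + 100) = 84*(100 + √2) = 8400 + 84*√2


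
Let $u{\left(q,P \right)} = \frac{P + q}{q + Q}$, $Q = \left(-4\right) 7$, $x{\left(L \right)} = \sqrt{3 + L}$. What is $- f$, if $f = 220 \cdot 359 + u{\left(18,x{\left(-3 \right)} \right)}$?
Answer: $- \frac{394891}{5} \approx -78978.0$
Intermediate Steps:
$Q = -28$
$u{\left(q,P \right)} = \frac{P + q}{-28 + q}$ ($u{\left(q,P \right)} = \frac{P + q}{q - 28} = \frac{P + q}{-28 + q}$)
$f = \frac{394891}{5}$ ($f = 220 \cdot 359 + \frac{\sqrt{3 - 3} + 18}{-28 + 18} = 78980 + \frac{\sqrt{0} + 18}{-10} = 78980 - \frac{0 + 18}{10} = 78980 - \frac{9}{5} = \frac{394891}{5} \approx 78978.0$)
$- f = \left(-1\right) \frac{394891}{5} = - \frac{394891}{5}$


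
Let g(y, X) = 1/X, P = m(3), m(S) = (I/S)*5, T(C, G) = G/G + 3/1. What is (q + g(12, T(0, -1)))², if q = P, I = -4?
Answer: 5929/144 ≈ 41.174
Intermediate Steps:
T(C, G) = 4 (T(C, G) = 1 + 3*1 = 1 + 3 = 4)
m(S) = -20/S (m(S) = -4/S*5 = -20/S)
P = -20/3 ≈ -6.6667
q = -20/3 ≈ -6.6667
(q + g(12, T(0, -1)))² = (-20/3 + 1/4)² = (-20/3 + ¼)² = (-77/12)² = 5929/144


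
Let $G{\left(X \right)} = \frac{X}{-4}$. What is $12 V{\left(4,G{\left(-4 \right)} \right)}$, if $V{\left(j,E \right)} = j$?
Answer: $48$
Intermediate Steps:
$G{\left(X \right)} = - \frac{X}{4}$ ($G{\left(X \right)} = X \left(- \frac{1}{4}\right) = - \frac{X}{4}$)
$12 V{\left(4,G{\left(-4 \right)} \right)} = 12 \cdot 4 = 48$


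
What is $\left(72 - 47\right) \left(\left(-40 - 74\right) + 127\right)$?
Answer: $325$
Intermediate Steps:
$\left(72 - 47\right) \left(\left(-40 - 74\right) + 127\right) = 25 \left(-114 + 127\right) = 25 \cdot 13 = 325$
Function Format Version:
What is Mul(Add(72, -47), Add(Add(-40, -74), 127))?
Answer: 325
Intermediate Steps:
Mul(Add(72, -47), Add(Add(-40, -74), 127)) = Mul(25, Add(-114, 127)) = Mul(25, 13) = 325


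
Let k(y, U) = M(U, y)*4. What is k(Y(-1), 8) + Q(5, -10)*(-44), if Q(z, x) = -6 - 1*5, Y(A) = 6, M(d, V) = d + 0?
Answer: 516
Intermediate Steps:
M(d, V) = d
Q(z, x) = -11 (Q(z, x) = -6 - 5 = -11)
k(y, U) = 4*U (k(y, U) = U*4 = 4*U)
k(Y(-1), 8) + Q(5, -10)*(-44) = 4*8 - 11*(-44) = 32 + 484 = 516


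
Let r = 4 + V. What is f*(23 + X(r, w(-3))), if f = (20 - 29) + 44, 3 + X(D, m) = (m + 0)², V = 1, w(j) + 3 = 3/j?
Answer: 1260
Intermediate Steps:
w(j) = -3 + 3/j
r = 5 (r = 4 + 1 = 5)
X(D, m) = -3 + m² (X(D, m) = -3 + (m + 0)² = -3 + m²)
f = 35 (f = -9 + 44 = 35)
f*(23 + X(r, w(-3))) = 35*(23 + (-3 + (-3 + 3/(-3))²)) = 35*(23 + (-3 + (-3 + 3*(-⅓))²)) = 35*(23 + (-3 + (-3 - 1)²)) = 35*(23 + (-3 + (-4)²)) = 35*(23 + (-3 + 16)) = 35*(23 + 13) = 35*36 = 1260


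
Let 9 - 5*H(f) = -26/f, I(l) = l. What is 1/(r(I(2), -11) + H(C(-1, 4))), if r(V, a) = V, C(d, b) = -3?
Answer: 15/31 ≈ 0.48387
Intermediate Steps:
H(f) = 9/5 + 26/(5*f) (H(f) = 9/5 - (-26)/(5*f) = 9/5 + 26/(5*f))
1/(r(I(2), -11) + H(C(-1, 4))) = 1/(2 + (1/5)*(26 + 9*(-3))/(-3)) = 1/(2 + (1/5)*(-1/3)*(26 - 27)) = 1/(2 + (1/5)*(-1/3)*(-1)) = 1/(2 + 1/15) = 1/(31/15) = 15/31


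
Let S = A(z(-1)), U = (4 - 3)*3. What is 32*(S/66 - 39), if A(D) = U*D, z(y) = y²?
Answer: -13712/11 ≈ -1246.5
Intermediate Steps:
U = 3 (U = 1*3 = 3)
A(D) = 3*D
S = 3 (S = 3*(-1)² = 3*1 = 3)
32*(S/66 - 39) = 32*(3/66 - 39) = 32*(3*(1/66) - 39) = 32*(1/22 - 39) = 32*(-857/22) = -13712/11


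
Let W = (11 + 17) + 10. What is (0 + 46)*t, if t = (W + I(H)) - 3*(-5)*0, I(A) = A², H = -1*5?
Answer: 2898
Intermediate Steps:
W = 38 (W = 28 + 10 = 38)
H = -5
t = 63 (t = (38 + (-5)²) - 3*(-5)*0 = (38 + 25) + 15*0 = 63 + 0 = 63)
(0 + 46)*t = (0 + 46)*63 = 46*63 = 2898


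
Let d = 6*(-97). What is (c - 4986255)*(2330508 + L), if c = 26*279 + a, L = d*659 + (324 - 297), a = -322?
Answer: -9694726943031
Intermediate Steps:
d = -582
L = -383511 (L = -582*659 + (324 - 297) = -383538 + 27 = -383511)
c = 6932 (c = 26*279 - 322 = 7254 - 322 = 6932)
(c - 4986255)*(2330508 + L) = (6932 - 4986255)*(2330508 - 383511) = -4979323*1946997 = -9694726943031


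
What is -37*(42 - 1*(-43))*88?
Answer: -276760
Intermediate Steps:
-37*(42 - 1*(-43))*88 = -37*(42 + 43)*88 = -37*85*88 = -3145*88 = -276760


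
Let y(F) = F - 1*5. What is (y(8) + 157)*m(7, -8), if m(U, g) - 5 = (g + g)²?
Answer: 41760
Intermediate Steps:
m(U, g) = 5 + 4*g² (m(U, g) = 5 + (g + g)² = 5 + (2*g)² = 5 + 4*g²)
y(F) = -5 + F (y(F) = F - 5 = -5 + F)
(y(8) + 157)*m(7, -8) = ((-5 + 8) + 157)*(5 + 4*(-8)²) = (3 + 157)*(5 + 4*64) = 160*(5 + 256) = 160*261 = 41760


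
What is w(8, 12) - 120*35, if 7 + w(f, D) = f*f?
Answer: -4143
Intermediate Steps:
w(f, D) = -7 + f² (w(f, D) = -7 + f*f = -7 + f²)
w(8, 12) - 120*35 = (-7 + 8²) - 120*35 = (-7 + 64) - 4200 = 57 - 4200 = -4143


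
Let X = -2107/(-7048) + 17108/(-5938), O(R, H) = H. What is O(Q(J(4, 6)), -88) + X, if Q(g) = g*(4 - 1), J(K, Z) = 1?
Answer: -1895477965/20925512 ≈ -90.582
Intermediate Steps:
Q(g) = 3*g (Q(g) = g*3 = 3*g)
X = -54032909/20925512 (X = -2107*(-1/7048) + 17108*(-1/5938) = 2107/7048 - 8554/2969 = -54032909/20925512 ≈ -2.5822)
O(Q(J(4, 6)), -88) + X = -88 - 54032909/20925512 = -1895477965/20925512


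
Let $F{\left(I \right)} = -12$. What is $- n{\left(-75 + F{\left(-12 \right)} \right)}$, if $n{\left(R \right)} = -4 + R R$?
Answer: $-7565$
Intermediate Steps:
$n{\left(R \right)} = -4 + R^{2}$
$- n{\left(-75 + F{\left(-12 \right)} \right)} = - (-4 + \left(-75 - 12\right)^{2}) = - (-4 + \left(-87\right)^{2}) = - (-4 + 7569) = \left(-1\right) 7565 = -7565$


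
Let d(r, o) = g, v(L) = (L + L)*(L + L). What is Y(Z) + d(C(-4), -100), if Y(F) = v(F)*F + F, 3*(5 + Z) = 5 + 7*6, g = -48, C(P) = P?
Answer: 130064/27 ≈ 4817.2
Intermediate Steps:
v(L) = 4*L² (v(L) = (2*L)*(2*L) = 4*L²)
d(r, o) = -48
Z = 32/3 (Z = -5 + (5 + 7*6)/3 = -5 + (5 + 42)/3 = -5 + (⅓)*47 = -5 + 47/3 = 32/3 ≈ 10.667)
Y(F) = F + 4*F³ (Y(F) = (4*F²)*F + F = 4*F³ + F = F + 4*F³)
Y(Z) + d(C(-4), -100) = (32/3 + 4*(32/3)³) - 48 = (32/3 + 4*(32768/27)) - 48 = (32/3 + 131072/27) - 48 = 131360/27 - 48 = 130064/27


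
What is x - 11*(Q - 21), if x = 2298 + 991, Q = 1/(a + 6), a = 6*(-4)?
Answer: 63371/18 ≈ 3520.6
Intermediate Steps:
a = -24
Q = -1/18 (Q = 1/(-24 + 6) = 1/(-18) = -1/18 ≈ -0.055556)
x = 3289
x - 11*(Q - 21) = 3289 - 11*(-1/18 - 21) = 3289 - 11*(-379/18) = 3289 + 4169/18 = 63371/18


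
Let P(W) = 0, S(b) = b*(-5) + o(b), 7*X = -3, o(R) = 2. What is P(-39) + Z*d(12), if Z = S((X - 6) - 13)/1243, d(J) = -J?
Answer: -8328/8701 ≈ -0.95713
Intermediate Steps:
X = -3/7 (X = (⅐)*(-3) = -3/7 ≈ -0.42857)
S(b) = 2 - 5*b (S(b) = b*(-5) + 2 = -5*b + 2 = 2 - 5*b)
Z = 694/8701 (Z = (2 - 5*((-3/7 - 6) - 13))/1243 = (2 - 5*(-45/7 - 13))*(1/1243) = (2 - 5*(-136/7))*(1/1243) = (2 + 680/7)*(1/1243) = (694/7)*(1/1243) = 694/8701 ≈ 0.079761)
P(-39) + Z*d(12) = 0 + 694*(-1*12)/8701 = 0 + (694/8701)*(-12) = 0 - 8328/8701 = -8328/8701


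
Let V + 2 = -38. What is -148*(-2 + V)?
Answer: 6216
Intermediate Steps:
V = -40 (V = -2 - 38 = -40)
-148*(-2 + V) = -148*(-2 - 40) = -148*(-42) = 6216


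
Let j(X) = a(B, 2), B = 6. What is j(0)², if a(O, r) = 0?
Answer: 0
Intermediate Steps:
j(X) = 0
j(0)² = 0² = 0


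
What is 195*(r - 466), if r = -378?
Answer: -164580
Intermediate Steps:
195*(r - 466) = 195*(-378 - 466) = 195*(-844) = -164580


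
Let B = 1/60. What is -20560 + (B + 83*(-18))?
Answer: -1323239/60 ≈ -22054.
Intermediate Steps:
B = 1/60 ≈ 0.016667
-20560 + (B + 83*(-18)) = -20560 + (1/60 + 83*(-18)) = -20560 + (1/60 - 1494) = -20560 - 89639/60 = -1323239/60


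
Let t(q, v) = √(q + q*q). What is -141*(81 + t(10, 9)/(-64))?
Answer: -11421 + 141*√110/64 ≈ -11398.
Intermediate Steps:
t(q, v) = √(q + q²)
-141*(81 + t(10, 9)/(-64)) = -141*(81 + √(10*(1 + 10))/(-64)) = -141*(81 + √(10*11)*(-1/64)) = -141*(81 + √110*(-1/64)) = -141*(81 - √110/64) = -11421 + 141*√110/64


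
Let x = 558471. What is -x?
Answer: -558471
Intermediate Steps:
-x = -1*558471 = -558471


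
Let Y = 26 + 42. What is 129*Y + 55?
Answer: 8827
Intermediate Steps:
Y = 68
129*Y + 55 = 129*68 + 55 = 8772 + 55 = 8827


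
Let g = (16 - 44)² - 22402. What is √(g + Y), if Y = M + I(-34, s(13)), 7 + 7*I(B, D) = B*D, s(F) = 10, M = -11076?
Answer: I*√1604435/7 ≈ 180.95*I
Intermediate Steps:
I(B, D) = -1 + B*D/7 (I(B, D) = -1 + (B*D)/7 = -1 + B*D/7)
g = -21618 (g = (-28)² - 22402 = 784 - 22402 = -21618)
Y = -77879/7 (Y = -11076 + (-1 + (⅐)*(-34)*10) = -11076 + (-1 - 340/7) = -11076 - 347/7 = -77879/7 ≈ -11126.)
√(g + Y) = √(-21618 - 77879/7) = √(-229205/7) = I*√1604435/7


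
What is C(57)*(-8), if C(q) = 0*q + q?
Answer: -456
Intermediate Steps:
C(q) = q (C(q) = 0 + q = q)
C(57)*(-8) = 57*(-8) = -456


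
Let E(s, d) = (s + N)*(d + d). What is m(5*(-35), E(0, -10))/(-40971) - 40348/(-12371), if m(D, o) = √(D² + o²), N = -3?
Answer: 1650809273/506852241 ≈ 3.2570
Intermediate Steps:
E(s, d) = 2*d*(-3 + s) (E(s, d) = (s - 3)*(d + d) = (-3 + s)*(2*d) = 2*d*(-3 + s))
m(5*(-35), E(0, -10))/(-40971) - 40348/(-12371) = √((5*(-35))² + (2*(-10)*(-3 + 0))²)/(-40971) - 40348/(-12371) = √((-175)² + (2*(-10)*(-3))²)*(-1/40971) - 40348*(-1/12371) = √(30625 + 60²)*(-1/40971) + 40348/12371 = √(30625 + 3600)*(-1/40971) + 40348/12371 = √34225*(-1/40971) + 40348/12371 = 185*(-1/40971) + 40348/12371 = -185/40971 + 40348/12371 = 1650809273/506852241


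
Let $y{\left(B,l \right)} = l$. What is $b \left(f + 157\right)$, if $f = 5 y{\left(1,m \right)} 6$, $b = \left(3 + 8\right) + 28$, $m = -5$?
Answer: $273$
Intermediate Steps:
$b = 39$ ($b = 11 + 28 = 39$)
$f = -150$ ($f = 5 \left(-5\right) 6 = \left(-25\right) 6 = -150$)
$b \left(f + 157\right) = 39 \left(-150 + 157\right) = 39 \cdot 7 = 273$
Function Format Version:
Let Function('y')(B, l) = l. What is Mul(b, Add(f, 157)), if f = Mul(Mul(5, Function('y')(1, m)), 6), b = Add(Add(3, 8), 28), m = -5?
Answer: 273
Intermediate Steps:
b = 39 (b = Add(11, 28) = 39)
f = -150 (f = Mul(Mul(5, -5), 6) = Mul(-25, 6) = -150)
Mul(b, Add(f, 157)) = Mul(39, Add(-150, 157)) = Mul(39, 7) = 273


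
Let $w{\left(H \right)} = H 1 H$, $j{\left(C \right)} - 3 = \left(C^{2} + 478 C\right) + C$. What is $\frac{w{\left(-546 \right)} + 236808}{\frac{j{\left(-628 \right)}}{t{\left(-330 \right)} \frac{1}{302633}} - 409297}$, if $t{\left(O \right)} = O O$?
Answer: $- \frac{2330128944}{650142413} \approx -3.584$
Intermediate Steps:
$j{\left(C \right)} = 3 + C^{2} + 479 C$ ($j{\left(C \right)} = 3 + \left(\left(C^{2} + 478 C\right) + C\right) = 3 + \left(C^{2} + 479 C\right) = 3 + C^{2} + 479 C$)
$t{\left(O \right)} = O^{2}$
$w{\left(H \right)} = H^{2}$ ($w{\left(H \right)} = H H = H^{2}$)
$\frac{w{\left(-546 \right)} + 236808}{\frac{j{\left(-628 \right)}}{t{\left(-330 \right)} \frac{1}{302633}} - 409297} = \frac{\left(-546\right)^{2} + 236808}{\frac{3 + \left(-628\right)^{2} + 479 \left(-628\right)}{\left(-330\right)^{2} \cdot \frac{1}{302633}} - 409297} = \frac{298116 + 236808}{\frac{3 + 394384 - 300812}{108900 \cdot \frac{1}{302633}} - 409297} = \frac{534924}{\frac{93575}{\frac{108900}{302633}} - 409297} = \frac{534924}{93575 \cdot \frac{302633}{108900} - 409297} = \frac{534924}{\frac{1132755319}{4356} - 409297} = \frac{534924}{- \frac{650142413}{4356}} = 534924 \left(- \frac{4356}{650142413}\right) = - \frac{2330128944}{650142413}$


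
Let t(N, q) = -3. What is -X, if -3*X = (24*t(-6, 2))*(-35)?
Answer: 840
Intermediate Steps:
X = -840 (X = -24*(-3)*(-35)/3 = -(-24)*(-35) = -⅓*2520 = -840)
-X = -1*(-840) = 840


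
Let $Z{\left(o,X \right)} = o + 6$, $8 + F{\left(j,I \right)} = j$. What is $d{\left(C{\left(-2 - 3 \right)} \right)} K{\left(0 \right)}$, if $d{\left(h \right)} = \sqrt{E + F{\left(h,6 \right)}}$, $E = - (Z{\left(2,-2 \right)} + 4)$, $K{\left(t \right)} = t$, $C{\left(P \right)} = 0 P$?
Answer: $0$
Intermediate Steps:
$F{\left(j,I \right)} = -8 + j$
$C{\left(P \right)} = 0$
$Z{\left(o,X \right)} = 6 + o$
$E = -12$ ($E = - (\left(6 + 2\right) + 4) = - (8 + 4) = \left(-1\right) 12 = -12$)
$d{\left(h \right)} = \sqrt{-20 + h}$ ($d{\left(h \right)} = \sqrt{-12 + \left(-8 + h\right)} = \sqrt{-20 + h}$)
$d{\left(C{\left(-2 - 3 \right)} \right)} K{\left(0 \right)} = \sqrt{-20 + 0} \cdot 0 = \sqrt{-20} \cdot 0 = 2 i \sqrt{5} \cdot 0 = 0$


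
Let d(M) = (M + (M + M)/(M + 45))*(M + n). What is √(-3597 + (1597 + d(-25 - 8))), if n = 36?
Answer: I*√8462/2 ≈ 45.995*I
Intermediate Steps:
d(M) = (36 + M)*(M + 2*M/(45 + M)) (d(M) = (M + (M + M)/(M + 45))*(M + 36) = (M + (2*M)/(45 + M))*(36 + M) = (M + 2*M/(45 + M))*(36 + M) = (36 + M)*(M + 2*M/(45 + M)))
√(-3597 + (1597 + d(-25 - 8))) = √(-3597 + (1597 + (-25 - 8)*(1692 + (-25 - 8)² + 83*(-25 - 8))/(45 + (-25 - 8)))) = √(-3597 + (1597 - 33*(1692 + (-33)² + 83*(-33))/(45 - 33))) = √(-3597 + (1597 - 33*(1692 + 1089 - 2739)/12)) = √(-3597 + (1597 - 33*1/12*42)) = √(-3597 + (1597 - 231/2)) = √(-3597 + 2963/2) = √(-4231/2) = I*√8462/2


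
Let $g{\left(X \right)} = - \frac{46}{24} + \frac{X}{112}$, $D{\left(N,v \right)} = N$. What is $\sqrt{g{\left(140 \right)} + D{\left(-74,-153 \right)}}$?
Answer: $\frac{4 i \sqrt{42}}{3} \approx 8.641 i$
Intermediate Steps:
$g{\left(X \right)} = - \frac{23}{12} + \frac{X}{112}$ ($g{\left(X \right)} = \left(-46\right) \frac{1}{24} + X \frac{1}{112} = - \frac{23}{12} + \frac{X}{112}$)
$\sqrt{g{\left(140 \right)} + D{\left(-74,-153 \right)}} = \sqrt{\left(- \frac{23}{12} + \frac{1}{112} \cdot 140\right) - 74} = \sqrt{\left(- \frac{23}{12} + \frac{5}{4}\right) - 74} = \sqrt{- \frac{2}{3} - 74} = \sqrt{- \frac{224}{3}} = \frac{4 i \sqrt{42}}{3}$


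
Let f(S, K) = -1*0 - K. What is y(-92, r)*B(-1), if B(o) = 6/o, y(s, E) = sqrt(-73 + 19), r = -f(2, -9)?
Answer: -18*I*sqrt(6) ≈ -44.091*I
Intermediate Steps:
f(S, K) = -K (f(S, K) = 0 - K = -K)
r = -9 (r = -(-1)*(-9) = -1*9 = -9)
y(s, E) = 3*I*sqrt(6) (y(s, E) = sqrt(-54) = 3*I*sqrt(6))
y(-92, r)*B(-1) = (3*I*sqrt(6))*(6/(-1)) = (3*I*sqrt(6))*(6*(-1)) = (3*I*sqrt(6))*(-6) = -18*I*sqrt(6)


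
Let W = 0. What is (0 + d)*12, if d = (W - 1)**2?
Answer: 12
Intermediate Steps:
d = 1 (d = (0 - 1)**2 = (-1)**2 = 1)
(0 + d)*12 = (0 + 1)*12 = 1*12 = 12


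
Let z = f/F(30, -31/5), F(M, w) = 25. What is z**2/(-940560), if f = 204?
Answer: -867/12246875 ≈ -7.0794e-5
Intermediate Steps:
z = 204/25 ≈ 8.1600
z**2/(-940560) = (204/25)**2/(-940560) = (41616/625)*(-1/940560) = -867/12246875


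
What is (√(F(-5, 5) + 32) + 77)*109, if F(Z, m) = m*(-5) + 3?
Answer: 8393 + 109*√10 ≈ 8737.7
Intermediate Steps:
F(Z, m) = 3 - 5*m (F(Z, m) = -5*m + 3 = 3 - 5*m)
(√(F(-5, 5) + 32) + 77)*109 = (√((3 - 5*5) + 32) + 77)*109 = (√((3 - 25) + 32) + 77)*109 = (√(-22 + 32) + 77)*109 = (√10 + 77)*109 = (77 + √10)*109 = 8393 + 109*√10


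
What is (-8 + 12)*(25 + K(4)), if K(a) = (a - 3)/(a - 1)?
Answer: 304/3 ≈ 101.33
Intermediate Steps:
K(a) = (-3 + a)/(-1 + a)
(-8 + 12)*(25 + K(4)) = (-8 + 12)*(25 + (-3 + 4)/(-1 + 4)) = 4*(25 + 1/3) = 4*(76/3) = 304/3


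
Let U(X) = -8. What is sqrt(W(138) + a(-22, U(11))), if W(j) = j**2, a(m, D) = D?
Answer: 2*sqrt(4759) ≈ 137.97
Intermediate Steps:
sqrt(W(138) + a(-22, U(11))) = sqrt(138**2 - 8) = sqrt(19044 - 8) = sqrt(19036) = 2*sqrt(4759)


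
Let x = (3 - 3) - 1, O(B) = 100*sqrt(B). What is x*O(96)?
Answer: -400*sqrt(6) ≈ -979.80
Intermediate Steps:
x = -1 (x = 0 - 1 = -1)
x*O(96) = -100*sqrt(96) = -100*4*sqrt(6) = -400*sqrt(6)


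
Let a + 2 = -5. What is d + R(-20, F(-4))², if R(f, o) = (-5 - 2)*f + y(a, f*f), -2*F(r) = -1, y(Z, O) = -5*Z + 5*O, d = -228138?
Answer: 4502487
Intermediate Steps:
a = -7 (a = -2 - 5 = -7)
F(r) = ½ (F(r) = -½*(-1) = ½)
R(f, o) = 35 - 7*f + 5*f² (R(f, o) = (-5 - 2)*f + (-5*(-7) + 5*(f*f)) = -7*f + (35 + 5*f²) = 35 - 7*f + 5*f²)
d + R(-20, F(-4))² = -228138 + (35 - 7*(-20) + 5*(-20)²)² = -228138 + (35 + 140 + 5*400)² = -228138 + (35 + 140 + 2000)² = -228138 + 2175² = -228138 + 4730625 = 4502487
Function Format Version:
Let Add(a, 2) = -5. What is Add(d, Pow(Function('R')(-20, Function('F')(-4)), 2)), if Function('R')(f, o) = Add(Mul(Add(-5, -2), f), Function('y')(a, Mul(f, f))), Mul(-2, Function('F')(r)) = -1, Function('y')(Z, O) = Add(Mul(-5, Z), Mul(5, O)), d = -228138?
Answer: 4502487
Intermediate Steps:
a = -7 (a = Add(-2, -5) = -7)
Function('F')(r) = Rational(1, 2) (Function('F')(r) = Mul(Rational(-1, 2), -1) = Rational(1, 2))
Function('R')(f, o) = Add(35, Mul(-7, f), Mul(5, Pow(f, 2))) (Function('R')(f, o) = Add(Mul(Add(-5, -2), f), Add(Mul(-5, -7), Mul(5, Mul(f, f)))) = Add(Mul(-7, f), Add(35, Mul(5, Pow(f, 2)))) = Add(35, Mul(-7, f), Mul(5, Pow(f, 2))))
Add(d, Pow(Function('R')(-20, Function('F')(-4)), 2)) = Add(-228138, Pow(Add(35, Mul(-7, -20), Mul(5, Pow(-20, 2))), 2)) = Add(-228138, Pow(Add(35, 140, Mul(5, 400)), 2)) = Add(-228138, Pow(Add(35, 140, 2000), 2)) = Add(-228138, Pow(2175, 2)) = Add(-228138, 4730625) = 4502487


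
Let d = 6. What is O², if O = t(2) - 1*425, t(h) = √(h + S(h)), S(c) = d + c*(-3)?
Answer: (425 - √2)² ≈ 1.7943e+5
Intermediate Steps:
S(c) = 6 - 3*c (S(c) = 6 + c*(-3) = 6 - 3*c)
t(h) = √(6 - 2*h) (t(h) = √(h + (6 - 3*h)) = √(6 - 2*h))
O = -425 + √2 (O = √(6 - 2*2) - 1*425 = √(6 - 4) - 425 = √2 - 425 = -425 + √2 ≈ -423.59)
O² = (-425 + √2)²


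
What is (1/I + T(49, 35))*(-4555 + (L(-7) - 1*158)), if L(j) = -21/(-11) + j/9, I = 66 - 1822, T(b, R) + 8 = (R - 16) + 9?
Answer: -16382135525/173844 ≈ -94235.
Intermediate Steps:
T(b, R) = -15 + R (T(b, R) = -8 + ((R - 16) + 9) = -8 + ((-16 + R) + 9) = -8 + (-7 + R) = -15 + R)
I = -1756
L(j) = 21/11 + j/9 (L(j) = -21*(-1/11) + j*(⅑) = 21/11 + j/9)
(1/I + T(49, 35))*(-4555 + (L(-7) - 1*158)) = (1/(-1756) + (-15 + 35))*(-4555 + ((21/11 + (⅑)*(-7)) - 1*158)) = (-1/1756 + 20)*(-4555 + ((21/11 - 7/9) - 158)) = 35119*(-4555 + (112/99 - 158))/1756 = 35119*(-4555 - 15530/99)/1756 = (35119/1756)*(-466475/99) = -16382135525/173844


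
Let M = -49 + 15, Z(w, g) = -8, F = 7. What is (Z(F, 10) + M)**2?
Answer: 1764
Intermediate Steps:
M = -34
(Z(F, 10) + M)**2 = (-8 - 34)**2 = (-42)**2 = 1764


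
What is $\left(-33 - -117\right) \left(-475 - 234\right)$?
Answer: $-59556$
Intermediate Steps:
$\left(-33 - -117\right) \left(-475 - 234\right) = \left(-33 + 117\right) \left(-709\right) = 84 \left(-709\right) = -59556$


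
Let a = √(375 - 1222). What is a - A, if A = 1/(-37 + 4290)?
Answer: -1/4253 + 11*I*√7 ≈ -0.00023513 + 29.103*I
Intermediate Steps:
a = 11*I*√7 (a = √(-847) = 11*I*√7 ≈ 29.103*I)
A = 1/4253 ≈ 0.00023513
a - A = 11*I*√7 - 1*1/4253 = 11*I*√7 - 1/4253 = -1/4253 + 11*I*√7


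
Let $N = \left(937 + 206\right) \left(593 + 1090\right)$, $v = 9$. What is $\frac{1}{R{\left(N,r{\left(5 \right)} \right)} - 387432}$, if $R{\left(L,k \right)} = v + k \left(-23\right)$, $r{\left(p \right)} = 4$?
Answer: $- \frac{1}{387515} \approx -2.5805 \cdot 10^{-6}$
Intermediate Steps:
$N = 1923669$ ($N = 1143 \cdot 1683 = 1923669$)
$R{\left(L,k \right)} = 9 - 23 k$ ($R{\left(L,k \right)} = 9 + k \left(-23\right) = 9 - 23 k$)
$\frac{1}{R{\left(N,r{\left(5 \right)} \right)} - 387432} = \frac{1}{\left(9 - 92\right) - 387432} = \frac{1}{-83 - 387432} = \frac{1}{-387515} = - \frac{1}{387515}$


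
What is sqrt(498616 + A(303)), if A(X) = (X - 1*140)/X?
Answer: sqrt(45777485733)/303 ≈ 706.13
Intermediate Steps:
A(X) = (-140 + X)/X (A(X) = (X - 140)/X = (-140 + X)/X)
sqrt(498616 + A(303)) = sqrt(498616 + (-140 + 303)/303) = sqrt(498616 + (1/303)*163) = sqrt(498616 + 163/303) = sqrt(151080811/303) = sqrt(45777485733)/303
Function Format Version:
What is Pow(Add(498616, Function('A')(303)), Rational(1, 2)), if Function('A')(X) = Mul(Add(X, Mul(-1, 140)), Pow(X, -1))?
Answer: Mul(Rational(1, 303), Pow(45777485733, Rational(1, 2))) ≈ 706.13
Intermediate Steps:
Function('A')(X) = Mul(Pow(X, -1), Add(-140, X)) (Function('A')(X) = Mul(Add(X, -140), Pow(X, -1)) = Mul(Add(-140, X), Pow(X, -1)) = Mul(Pow(X, -1), Add(-140, X)))
Pow(Add(498616, Function('A')(303)), Rational(1, 2)) = Pow(Add(498616, Mul(Pow(303, -1), Add(-140, 303))), Rational(1, 2)) = Pow(Add(498616, Mul(Rational(1, 303), 163)), Rational(1, 2)) = Pow(Add(498616, Rational(163, 303)), Rational(1, 2)) = Pow(Rational(151080811, 303), Rational(1, 2)) = Mul(Rational(1, 303), Pow(45777485733, Rational(1, 2)))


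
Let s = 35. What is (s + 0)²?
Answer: 1225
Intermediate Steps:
(s + 0)² = (35 + 0)² = 35² = 1225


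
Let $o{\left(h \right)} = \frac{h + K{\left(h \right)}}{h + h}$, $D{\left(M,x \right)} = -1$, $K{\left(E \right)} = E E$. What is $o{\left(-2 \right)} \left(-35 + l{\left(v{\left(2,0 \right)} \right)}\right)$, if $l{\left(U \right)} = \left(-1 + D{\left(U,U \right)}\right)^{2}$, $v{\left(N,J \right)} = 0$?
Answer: $\frac{31}{2} \approx 15.5$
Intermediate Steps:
$K{\left(E \right)} = E^{2}$
$l{\left(U \right)} = 4$ ($l{\left(U \right)} = \left(-1 - 1\right)^{2} = \left(-2\right)^{2} = 4$)
$o{\left(h \right)} = \frac{h + h^{2}}{2 h}$ ($o{\left(h \right)} = \frac{h + h^{2}}{h + h} = \frac{h + h^{2}}{2 h}$)
$o{\left(-2 \right)} \left(-35 + l{\left(v{\left(2,0 \right)} \right)}\right) = \left(\frac{1}{2} + \frac{1}{2} \left(-2\right)\right) \left(-35 + 4\right) = \left(\frac{1}{2} - 1\right) \left(-31\right) = \left(- \frac{1}{2}\right) \left(-31\right) = \frac{31}{2}$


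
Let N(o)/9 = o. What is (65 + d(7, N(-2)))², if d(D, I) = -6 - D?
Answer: 2704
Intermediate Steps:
N(o) = 9*o
(65 + d(7, N(-2)))² = (65 + (-6 - 1*7))² = (65 + (-6 - 7))² = (65 - 13)² = 52² = 2704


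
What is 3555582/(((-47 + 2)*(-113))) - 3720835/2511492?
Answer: 330033159347/472997660 ≈ 697.75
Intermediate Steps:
3555582/(((-47 + 2)*(-113))) - 3720835/2511492 = 3555582/((-45*(-113))) - 3720835*1/2511492 = 3555582/5085 - 3720835/2511492 = 3555582*(1/5085) - 3720835/2511492 = 1185194/1695 - 3720835/2511492 = 330033159347/472997660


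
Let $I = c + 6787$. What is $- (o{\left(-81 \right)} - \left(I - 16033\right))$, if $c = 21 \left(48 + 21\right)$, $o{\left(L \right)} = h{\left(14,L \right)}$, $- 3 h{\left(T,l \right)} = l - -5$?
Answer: $- \frac{23467}{3} \approx -7822.3$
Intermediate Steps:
$h{\left(T,l \right)} = - \frac{5}{3} - \frac{l}{3}$ ($h{\left(T,l \right)} = - \frac{l - -5}{3} = - \frac{l + 5}{3} = - \frac{5 + l}{3} = - \frac{5}{3} - \frac{l}{3}$)
$o{\left(L \right)} = - \frac{5}{3} - \frac{L}{3}$
$c = 1449$ ($c = 21 \cdot 69 = 1449$)
$I = 8236$ ($I = 1449 + 6787 = 8236$)
$- (o{\left(-81 \right)} - \left(I - 16033\right)) = - (\left(- \frac{5}{3} - -27\right) - \left(8236 - 16033\right)) = - (\left(- \frac{5}{3} + 27\right) - \left(8236 - 16033\right)) = - (\frac{76}{3} - -7797) = - (\frac{76}{3} + 7797) = \left(-1\right) \frac{23467}{3} = - \frac{23467}{3}$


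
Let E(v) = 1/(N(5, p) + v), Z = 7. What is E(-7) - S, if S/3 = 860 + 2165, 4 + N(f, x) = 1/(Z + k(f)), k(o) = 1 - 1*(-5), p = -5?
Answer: -1288663/142 ≈ -9075.1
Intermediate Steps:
k(o) = 6 (k(o) = 1 + 5 = 6)
N(f, x) = -51/13 (N(f, x) = -4 + 1/(7 + 6) = -4 + 1/13 = -51/13)
E(v) = 1/(-51/13 + v)
S = 9075 (S = 3*(860 + 2165) = 3*3025 = 9075)
E(-7) - S = 13/(-51 + 13*(-7)) - 1*9075 = 13/(-51 - 91) - 9075 = 13/(-142) - 9075 = 13*(-1/142) - 9075 = -13/142 - 9075 = -1288663/142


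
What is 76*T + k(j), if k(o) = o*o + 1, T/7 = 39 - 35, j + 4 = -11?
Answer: 2354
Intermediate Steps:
j = -15 (j = -4 - 11 = -15)
T = 28 (T = 7*(39 - 35) = 7*4 = 28)
k(o) = 1 + o² (k(o) = o² + 1 = 1 + o²)
76*T + k(j) = 76*28 + (1 + (-15)²) = 2128 + (1 + 225) = 2128 + 226 = 2354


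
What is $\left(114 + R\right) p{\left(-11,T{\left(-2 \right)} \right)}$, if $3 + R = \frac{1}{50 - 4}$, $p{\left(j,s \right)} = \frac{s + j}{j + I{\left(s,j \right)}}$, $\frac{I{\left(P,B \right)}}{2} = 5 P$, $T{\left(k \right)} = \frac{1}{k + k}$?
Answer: $\frac{25535}{276} \approx 92.518$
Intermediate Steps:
$T{\left(k \right)} = \frac{1}{2 k}$
$I{\left(P,B \right)} = 10 P$ ($I{\left(P,B \right)} = 2 \cdot 5 P = 10 P$)
$p{\left(j,s \right)} = \frac{j + s}{j + 10 s}$ ($p{\left(j,s \right)} = \frac{s + j}{j + 10 s} = \frac{j + s}{j + 10 s}$)
$R = - \frac{137}{46}$ ($R = -3 + \frac{1}{50 - 4} = -3 + \frac{1}{46} = - \frac{137}{46} \approx -2.9783$)
$\left(114 + R\right) p{\left(-11,T{\left(-2 \right)} \right)} = \left(114 - \frac{137}{46}\right) \frac{-11 + \frac{1}{2 \left(-2\right)}}{-11 + 10 \frac{1}{2 \left(-2\right)}} = \frac{5107 \frac{-11 + \frac{1}{2} \left(- \frac{1}{2}\right)}{-11 + 10 \cdot \frac{1}{2} \left(- \frac{1}{2}\right)}}{46} = \frac{5107 \frac{-11 - \frac{1}{4}}{-11 + 10 \left(- \frac{1}{4}\right)}}{46} = \frac{5107 \frac{1}{-11 - \frac{5}{2}} \left(- \frac{45}{4}\right)}{46} = \frac{5107 \frac{1}{- \frac{27}{2}} \left(- \frac{45}{4}\right)}{46} = \frac{5107 \left(\left(- \frac{2}{27}\right) \left(- \frac{45}{4}\right)\right)}{46} = \frac{5107}{46} \cdot \frac{5}{6} = \frac{25535}{276}$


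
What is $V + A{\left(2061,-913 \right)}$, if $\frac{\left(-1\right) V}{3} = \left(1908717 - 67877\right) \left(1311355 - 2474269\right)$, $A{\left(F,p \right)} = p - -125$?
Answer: $6422215822492$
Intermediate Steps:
$A{\left(F,p \right)} = 125 + p$ ($A{\left(F,p \right)} = p + 125 = 125 + p$)
$V = 6422215823280$ ($V = - 3 \left(1908717 - 67877\right) \left(1311355 - 2474269\right) = - 3 \cdot 1840840 \left(-1162914\right) = \left(-3\right) \left(-2140738607760\right) = 6422215823280$)
$V + A{\left(2061,-913 \right)} = 6422215823280 + \left(125 - 913\right) = 6422215823280 - 788 = 6422215822492$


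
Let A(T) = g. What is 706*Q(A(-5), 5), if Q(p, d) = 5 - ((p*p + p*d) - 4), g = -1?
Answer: 9178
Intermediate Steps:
A(T) = -1
Q(p, d) = 9 - p² - d*p (Q(p, d) = 5 - ((p² + d*p) - 4) = 5 - (-4 + p² + d*p) = 5 + (4 - p² - d*p) = 9 - p² - d*p)
706*Q(A(-5), 5) = 706*(9 - 1*(-1)² - 1*5*(-1)) = 706*(9 - 1*1 + 5) = 706*(9 - 1 + 5) = 706*13 = 9178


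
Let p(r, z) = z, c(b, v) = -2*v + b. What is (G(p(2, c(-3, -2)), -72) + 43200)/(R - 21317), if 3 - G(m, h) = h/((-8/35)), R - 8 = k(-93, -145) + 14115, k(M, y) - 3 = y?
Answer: -5361/917 ≈ -5.8462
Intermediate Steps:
k(M, y) = 3 + y
R = 13981 (R = 8 + ((3 - 145) + 14115) = 8 + (-142 + 14115) = 8 + 13973 = 13981)
c(b, v) = b - 2*v
G(m, h) = 3 + 35*h/8 (G(m, h) = 3 - h/((-8/35)) = 3 - h/((-8*1/35)) = 3 - h/(-8/35) = 3 - (-35)*h/8 = 3 + 35*h/8)
(G(p(2, c(-3, -2)), -72) + 43200)/(R - 21317) = ((3 + (35/8)*(-72)) + 43200)/(13981 - 21317) = ((3 - 315) + 43200)/(-7336) = (-312 + 43200)*(-1/7336) = 42888*(-1/7336) = -5361/917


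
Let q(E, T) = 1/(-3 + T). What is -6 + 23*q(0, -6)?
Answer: -77/9 ≈ -8.5556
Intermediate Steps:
-6 + 23*q(0, -6) = -6 + 23/(-3 - 6) = -6 + 23/(-9) = -6 + 23*(-1/9) = -6 - 23/9 = -77/9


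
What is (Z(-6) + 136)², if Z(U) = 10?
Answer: 21316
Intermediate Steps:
(Z(-6) + 136)² = (10 + 136)² = 146² = 21316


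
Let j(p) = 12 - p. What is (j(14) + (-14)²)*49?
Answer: 9506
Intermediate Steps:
(j(14) + (-14)²)*49 = ((12 - 1*14) + (-14)²)*49 = ((12 - 14) + 196)*49 = (-2 + 196)*49 = 194*49 = 9506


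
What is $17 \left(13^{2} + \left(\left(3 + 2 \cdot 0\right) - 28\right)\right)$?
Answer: $2448$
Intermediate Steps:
$17 \left(13^{2} + \left(\left(3 + 2 \cdot 0\right) - 28\right)\right) = 17 \left(169 + \left(\left(3 + 0\right) - 28\right)\right) = 17 \left(169 + \left(3 - 28\right)\right) = 17 \left(169 - 25\right) = 17 \cdot 144 = 2448$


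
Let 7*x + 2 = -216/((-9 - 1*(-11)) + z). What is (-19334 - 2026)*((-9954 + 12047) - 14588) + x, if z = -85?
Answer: 155064949250/581 ≈ 2.6689e+8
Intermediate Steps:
x = 50/581 (x = -2/7 + (-216/((-9 - 1*(-11)) - 85))/7 = -2/7 + (-216/((-9 + 11) - 85))/7 = -2/7 + (-216/(2 - 85))/7 = -2/7 + (-216/(-83))/7 = -2/7 + (-216*(-1/83))/7 = -2/7 + (⅐)*(216/83) = -2/7 + 216/581 = 50/581 ≈ 0.086058)
(-19334 - 2026)*((-9954 + 12047) - 14588) + x = (-19334 - 2026)*((-9954 + 12047) - 14588) + 50/581 = -21360*(2093 - 14588) + 50/581 = -21360*(-12495) + 50/581 = 266893200 + 50/581 = 155064949250/581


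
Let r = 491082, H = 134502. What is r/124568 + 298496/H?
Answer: 25808640223/4188661284 ≈ 6.1615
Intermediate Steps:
r/124568 + 298496/H = 491082/124568 + 298496/134502 = 491082*(1/124568) + 298496*(1/134502) = 245541/62284 + 149248/67251 = 25808640223/4188661284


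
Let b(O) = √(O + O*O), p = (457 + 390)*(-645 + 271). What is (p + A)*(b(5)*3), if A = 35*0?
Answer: -950334*√30 ≈ -5.2052e+6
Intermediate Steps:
p = -316778 (p = 847*(-374) = -316778)
b(O) = √(O + O²)
A = 0
(p + A)*(b(5)*3) = (-316778 + 0)*(√(5*(1 + 5))*3) = -316778*√(5*6)*3 = -316778*√30*3 = -950334*√30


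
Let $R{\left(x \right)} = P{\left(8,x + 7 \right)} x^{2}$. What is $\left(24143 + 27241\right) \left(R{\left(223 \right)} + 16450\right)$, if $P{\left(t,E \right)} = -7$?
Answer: $-17041657752$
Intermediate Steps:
$R{\left(x \right)} = - 7 x^{2}$
$\left(24143 + 27241\right) \left(R{\left(223 \right)} + 16450\right) = \left(24143 + 27241\right) \left(- 7 \cdot 223^{2} + 16450\right) = 51384 \left(\left(-7\right) 49729 + 16450\right) = 51384 \left(-348103 + 16450\right) = 51384 \left(-331653\right) = -17041657752$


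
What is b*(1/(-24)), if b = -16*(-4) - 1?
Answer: -21/8 ≈ -2.6250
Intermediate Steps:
b = 63 (b = -8*(-8) - 1 = 64 - 1 = 63)
b*(1/(-24)) = 63*(1/(-24)) = 63*(1*(-1/24)) = 63*(-1/24) = -21/8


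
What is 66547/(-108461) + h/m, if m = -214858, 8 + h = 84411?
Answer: -23452589109/23303713538 ≈ -1.0064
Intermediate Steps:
h = 84403 (h = -8 + 84411 = 84403)
66547/(-108461) + h/m = 66547/(-108461) + 84403/(-214858) = 66547*(-1/108461) + 84403*(-1/214858) = -66547/108461 - 84403/214858 = -23452589109/23303713538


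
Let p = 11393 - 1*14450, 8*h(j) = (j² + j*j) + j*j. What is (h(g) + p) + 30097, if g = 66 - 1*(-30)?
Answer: 30496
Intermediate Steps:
g = 96 (g = 66 + 30 = 96)
h(j) = 3*j²/8 (h(j) = ((j² + j*j) + j*j)/8 = ((j² + j²) + j²)/8 = (2*j² + j²)/8 = (3*j²)/8 = 3*j²/8)
p = -3057 (p = 11393 - 14450 = -3057)
(h(g) + p) + 30097 = ((3/8)*96² - 3057) + 30097 = ((3/8)*9216 - 3057) + 30097 = (3456 - 3057) + 30097 = 399 + 30097 = 30496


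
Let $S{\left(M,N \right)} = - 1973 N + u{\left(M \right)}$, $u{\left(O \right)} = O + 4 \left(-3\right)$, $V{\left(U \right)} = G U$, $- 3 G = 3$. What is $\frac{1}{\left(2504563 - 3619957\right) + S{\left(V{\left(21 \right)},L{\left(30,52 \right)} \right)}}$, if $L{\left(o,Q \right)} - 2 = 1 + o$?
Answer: $- \frac{1}{1180536} \approx -8.4707 \cdot 10^{-7}$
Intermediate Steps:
$G = -1$ ($G = \left(- \frac{1}{3}\right) 3 = -1$)
$V{\left(U \right)} = - U$
$u{\left(O \right)} = -12 + O$ ($u{\left(O \right)} = O - 12 = -12 + O$)
$L{\left(o,Q \right)} = 3 + o$ ($L{\left(o,Q \right)} = 2 + \left(1 + o\right) = 3 + o$)
$S{\left(M,N \right)} = -12 + M - 1973 N$ ($S{\left(M,N \right)} = - 1973 N + \left(-12 + M\right) = -12 + M - 1973 N$)
$\frac{1}{\left(2504563 - 3619957\right) + S{\left(V{\left(21 \right)},L{\left(30,52 \right)} \right)}} = \frac{1}{\left(2504563 - 3619957\right) - \left(33 + 1973 \left(3 + 30\right)\right)} = \frac{1}{\left(2504563 - 3619957\right) - 65142} = \frac{1}{-1115394 - 65142} = \frac{1}{-1180536} = - \frac{1}{1180536}$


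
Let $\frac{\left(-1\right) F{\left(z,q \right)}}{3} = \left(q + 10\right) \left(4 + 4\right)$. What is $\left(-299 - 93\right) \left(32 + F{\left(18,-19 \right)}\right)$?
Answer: $-97216$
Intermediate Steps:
$F{\left(z,q \right)} = -240 - 24 q$ ($F{\left(z,q \right)} = - 3 \left(q + 10\right) \left(4 + 4\right) = - 3 \left(10 + q\right) 8 = - 3 \left(80 + 8 q\right) = -240 - 24 q$)
$\left(-299 - 93\right) \left(32 + F{\left(18,-19 \right)}\right) = \left(-299 - 93\right) \left(32 - -216\right) = - 392 \left(32 + \left(-240 + 456\right)\right) = - 392 \left(32 + 216\right) = \left(-392\right) 248 = -97216$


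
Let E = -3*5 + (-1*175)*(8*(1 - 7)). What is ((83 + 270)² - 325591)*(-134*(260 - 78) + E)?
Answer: 3216314946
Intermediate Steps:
E = 8385 (E = -15 - 1400*(-6) = -15 - 175*(-48) = -15 + 8400 = 8385)
((83 + 270)² - 325591)*(-134*(260 - 78) + E) = ((83 + 270)² - 325591)*(-134*(260 - 78) + 8385) = (353² - 325591)*(-134*182 + 8385) = (124609 - 325591)*(-24388 + 8385) = -200982*(-16003) = 3216314946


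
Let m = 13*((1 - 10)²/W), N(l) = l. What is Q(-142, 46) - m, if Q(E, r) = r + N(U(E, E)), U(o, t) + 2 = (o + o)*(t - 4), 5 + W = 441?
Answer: 18096435/436 ≈ 41506.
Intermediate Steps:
W = 436 (W = -5 + 441 = 436)
U(o, t) = -2 + 2*o*(-4 + t) (U(o, t) = -2 + (o + o)*(t - 4) = -2 + (2*o)*(-4 + t) = -2 + 2*o*(-4 + t))
Q(E, r) = -2 + r - 8*E + 2*E² (Q(E, r) = r + (-2 - 8*E + 2*E*E) = r + (-2 - 8*E + 2*E²) = -2 + r - 8*E + 2*E²)
m = 1053/436 (m = 13*((1 - 10)²/436) = 13*((-9)²*(1/436)) = 13*(81*(1/436)) = 13*(81/436) = 1053/436 ≈ 2.4151)
Q(-142, 46) - m = (-2 + 46 - 8*(-142) + 2*(-142)²) - 1*1053/436 = (-2 + 46 + 1136 + 2*20164) - 1053/436 = (-2 + 46 + 1136 + 40328) - 1053/436 = 41508 - 1053/436 = 18096435/436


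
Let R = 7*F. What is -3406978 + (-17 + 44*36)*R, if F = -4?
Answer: -3450854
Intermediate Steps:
R = -28 (R = 7*(-4) = -28)
-3406978 + (-17 + 44*36)*R = -3406978 + (-17 + 44*36)*(-28) = -3406978 + (-17 + 1584)*(-28) = -3406978 + 1567*(-28) = -3406978 - 43876 = -3450854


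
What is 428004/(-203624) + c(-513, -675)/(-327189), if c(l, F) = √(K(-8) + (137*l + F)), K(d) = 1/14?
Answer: -107001/50906 - I*√13907362/4580646 ≈ -2.1019 - 0.00081413*I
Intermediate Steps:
K(d) = 1/14
c(l, F) = √(1/14 + F + 137*l) (c(l, F) = √(1/14 + (137*l + F)) = √(1/14 + (F + 137*l)) = √(1/14 + F + 137*l))
428004/(-203624) + c(-513, -675)/(-327189) = 428004/(-203624) + (√(14 + 196*(-675) + 26852*(-513))/14)/(-327189) = 428004*(-1/203624) + (√(14 - 132300 - 13775076)/14)*(-1/327189) = -107001/50906 + (√(-13907362)/14)*(-1/327189) = -107001/50906 + ((I*√13907362)/14)*(-1/327189) = -107001/50906 + (I*√13907362/14)*(-1/327189) = -107001/50906 - I*√13907362/4580646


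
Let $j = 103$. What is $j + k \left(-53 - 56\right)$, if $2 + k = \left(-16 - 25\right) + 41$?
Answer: $321$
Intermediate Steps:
$k = -2$ ($k = -2 + \left(\left(-16 - 25\right) + 41\right) = -2 + \left(-41 + 41\right) = -2 + 0 = -2$)
$j + k \left(-53 - 56\right) = 103 - 2 \left(-53 - 56\right) = 103 - -218 = 103 + 218 = 321$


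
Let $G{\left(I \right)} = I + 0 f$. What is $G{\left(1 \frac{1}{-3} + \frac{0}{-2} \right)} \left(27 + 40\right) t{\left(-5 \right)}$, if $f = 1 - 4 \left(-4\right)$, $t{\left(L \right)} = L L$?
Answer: $- \frac{1675}{3} \approx -558.33$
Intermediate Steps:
$t{\left(L \right)} = L^{2}$
$f = 17$ ($f = 1 - -16 = 1 + 16 = 17$)
$G{\left(I \right)} = I$ ($G{\left(I \right)} = I + 0 \cdot 17 = I + 0 = I$)
$G{\left(1 \frac{1}{-3} + \frac{0}{-2} \right)} \left(27 + 40\right) t{\left(-5 \right)} = \left(1 \frac{1}{-3} + \frac{0}{-2}\right) \left(27 + 40\right) \left(-5\right)^{2} = \left(1 \left(- \frac{1}{3}\right) + 0 \left(- \frac{1}{2}\right)\right) 67 \cdot 25 = \left(- \frac{1}{3} + 0\right) 67 \cdot 25 = \left(- \frac{1}{3}\right) 67 \cdot 25 = \left(- \frac{67}{3}\right) 25 = - \frac{1675}{3}$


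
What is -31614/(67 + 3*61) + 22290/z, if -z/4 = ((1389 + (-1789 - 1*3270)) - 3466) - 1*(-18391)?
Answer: -71441739/562750 ≈ -126.95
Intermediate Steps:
z = -45020 (z = -4*(((1389 + (-1789 - 1*3270)) - 3466) - 1*(-18391)) = -4*(((1389 + (-1789 - 3270)) - 3466) + 18391) = -4*(((1389 - 5059) - 3466) + 18391) = -4*((-3670 - 3466) + 18391) = -4*(-7136 + 18391) = -4*11255 = -45020)
-31614/(67 + 3*61) + 22290/z = -31614/(67 + 3*61) + 22290/(-45020) = -31614/(67 + 183) + 22290*(-1/45020) = -31614/250 - 2229/4502 = -31614*1/250 - 2229/4502 = -15807/125 - 2229/4502 = -71441739/562750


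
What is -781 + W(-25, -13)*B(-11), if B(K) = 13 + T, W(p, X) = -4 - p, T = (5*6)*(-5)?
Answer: -3658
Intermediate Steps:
T = -150 (T = 30*(-5) = -150)
B(K) = -137 (B(K) = 13 - 150 = -137)
-781 + W(-25, -13)*B(-11) = -781 + (-4 - 1*(-25))*(-137) = -781 + (-4 + 25)*(-137) = -781 + 21*(-137) = -781 - 2877 = -3658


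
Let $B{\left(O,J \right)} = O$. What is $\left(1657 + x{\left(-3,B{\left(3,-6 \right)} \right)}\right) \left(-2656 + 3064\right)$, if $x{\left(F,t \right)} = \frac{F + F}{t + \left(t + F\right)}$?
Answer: $675240$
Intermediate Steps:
$x{\left(F,t \right)} = \frac{2 F}{F + 2 t}$ ($x{\left(F,t \right)} = \frac{2 F}{t + \left(F + t\right)} = \frac{2 F}{F + 2 t}$)
$\left(1657 + x{\left(-3,B{\left(3,-6 \right)} \right)}\right) \left(-2656 + 3064\right) = \left(1657 + 2 \left(-3\right) \frac{1}{-3 + 2 \cdot 3}\right) \left(-2656 + 3064\right) = \left(1657 + 2 \left(-3\right) \frac{1}{-3 + 6}\right) 408 = \left(1657 + 2 \left(-3\right) \frac{1}{3}\right) 408 = \left(1657 - 2\right) 408 = 1655 \cdot 408 = 675240$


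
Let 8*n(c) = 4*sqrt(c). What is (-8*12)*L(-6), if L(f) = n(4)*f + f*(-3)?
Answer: -1152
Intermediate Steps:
n(c) = sqrt(c)/2 (n(c) = (4*sqrt(c))/8 = sqrt(c)/2)
L(f) = -2*f (L(f) = (sqrt(4)/2)*f + f*(-3) = ((1/2)*2)*f - 3*f = 1*f - 3*f = f - 3*f = -2*f)
(-8*12)*L(-6) = (-8*12)*(-2*(-6)) = -96*12 = -1152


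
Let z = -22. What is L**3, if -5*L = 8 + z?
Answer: 2744/125 ≈ 21.952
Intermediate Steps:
L = 14/5 (L = -(8 - 22)/5 = -1/5*(-14) = 14/5 ≈ 2.8000)
L**3 = (14/5)**3 = 2744/125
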